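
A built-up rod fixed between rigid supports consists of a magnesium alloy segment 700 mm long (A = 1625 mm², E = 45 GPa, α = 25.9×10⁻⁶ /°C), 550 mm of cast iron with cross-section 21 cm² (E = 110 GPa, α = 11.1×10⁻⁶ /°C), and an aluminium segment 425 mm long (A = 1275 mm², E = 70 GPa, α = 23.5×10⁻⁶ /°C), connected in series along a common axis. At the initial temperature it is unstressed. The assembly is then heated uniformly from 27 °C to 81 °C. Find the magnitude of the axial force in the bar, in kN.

P ≈ 111 kN (compressive)

Free thermal expansion of the whole bar: Σ αᵢΔT Lᵢ = 25.9×10⁻⁶×54×700 + 11.1×10⁻⁶×54×550 + 23.5×10⁻⁶×54×425 = 1.848 mm.
The walls prevent any net length change, so an axial force P (same in every segment) develops. Compatibility: P · Σ Lᵢ/(AᵢEᵢ) = δ_free.
The series flexibility is Σ Lᵢ/(AᵢEᵢ) = 700/(1625×45×10³) + 550/(2100×110×10³) + 425/(1275×70×10³) = 1.672×10⁻⁵ mm/N.
Hence P = δ_free / Σ(L/AE) = 1.848/1.672×10⁻⁵ = 110.6 kN (compressive).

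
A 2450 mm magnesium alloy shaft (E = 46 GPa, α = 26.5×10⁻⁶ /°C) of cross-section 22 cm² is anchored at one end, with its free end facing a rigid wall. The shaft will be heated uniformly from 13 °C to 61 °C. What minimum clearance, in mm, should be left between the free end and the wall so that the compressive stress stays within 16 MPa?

g ≈ 2.26 mm

Free expansion if unrestrained: δ_free = αΔT L = 26.5×10⁻⁶ × 48 × 2450 = 3.116 mm.
A stress of 16 MPa corresponds to the wall pushing the shaft back by σL/E = 16×2450/(46×10³) = 0.8522 mm.
So the gap has to take up the difference, g_min = δ_free − σL/E = 3.116 − 0.8522 = 2.264 mm.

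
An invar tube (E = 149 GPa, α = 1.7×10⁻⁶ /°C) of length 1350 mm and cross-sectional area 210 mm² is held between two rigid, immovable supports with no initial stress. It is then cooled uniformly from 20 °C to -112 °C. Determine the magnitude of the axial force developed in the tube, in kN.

Full restraint means ε = 0, so the stress is σ = EαΔT = 149×10³ × 1.7×10⁻⁶ × 132 = 33.44 MPa.
Then P = σA = 33.44 × 210 mm² = 7.021 kN, tensile.

P ≈ 7.02 kN (tensile)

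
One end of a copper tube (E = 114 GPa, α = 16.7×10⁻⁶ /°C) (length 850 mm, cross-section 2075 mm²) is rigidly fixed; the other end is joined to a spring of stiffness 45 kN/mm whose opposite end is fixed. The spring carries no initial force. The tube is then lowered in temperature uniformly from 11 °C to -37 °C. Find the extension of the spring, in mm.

δ ≈ 0.587 mm

Free thermal contraction: δ_free = αΔT L = 16.7×10⁻⁶ × 48 × 850 = 0.6814 mm.
Let P be the tensile force in the spring. The tube extends elastically by PL/(AE) and the spring stretches by P/k; together these equal δ_free.
P [ L/(AE) + 1/k ] = δ_free → P [ 850/(2075×114×10³) + 1/(45×10³) ] = 0.6814.
P = 0.6814 / 2.582×10⁻⁵ = 26390 N.
Spring extension = P/k = 26390/(45×10³) = 0.5865 mm.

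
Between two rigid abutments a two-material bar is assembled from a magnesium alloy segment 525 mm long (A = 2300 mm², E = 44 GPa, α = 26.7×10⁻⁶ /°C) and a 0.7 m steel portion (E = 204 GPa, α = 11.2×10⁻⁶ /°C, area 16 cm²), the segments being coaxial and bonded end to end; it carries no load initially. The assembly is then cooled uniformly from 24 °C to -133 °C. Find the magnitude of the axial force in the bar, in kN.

P ≈ 468 kN (tensile)

With the walls removed the bar would change length by δ_free = Σ αᵢΔT Lᵢ = 26.7×10⁻⁶×157×525 + 11.2×10⁻⁶×157×700 = 3.432 mm.
Since the ends are fixed, an axial force P builds up, equal in every segment, with P · Σ Lᵢ/(AᵢEᵢ) = δ_free.
The series flexibility is Σ Lᵢ/(AᵢEᵢ) = 525/(2300×44×10³) + 700/(1600×204×10³) = 7.332×10⁻⁶ mm/N.
Hence P = δ_free / Σ(L/AE) = 3.432/7.332×10⁻⁶ = 468 kN (tensile).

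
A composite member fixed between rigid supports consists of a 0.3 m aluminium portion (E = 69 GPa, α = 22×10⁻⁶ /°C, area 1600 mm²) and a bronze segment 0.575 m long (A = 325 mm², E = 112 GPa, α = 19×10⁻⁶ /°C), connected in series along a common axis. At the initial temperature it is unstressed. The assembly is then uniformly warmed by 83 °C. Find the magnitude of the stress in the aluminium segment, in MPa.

σ ≈ 49.1 MPa (compressive)

With the walls removed the bar would change length by δ_free = Σ αᵢΔT Lᵢ = 22×10⁻⁶×83×300 + 19×10⁻⁶×83×575 = 1.455 mm.
Since the ends are fixed, an axial force P builds up, equal in every segment, with P · Σ Lᵢ/(AᵢEᵢ) = δ_free.
The series flexibility is Σ Lᵢ/(AᵢEᵢ) = 300/(1600×69×10³) + 575/(325×112×10³) = 1.851×10⁻⁵ mm/N.
P = 1.455 / 1.851×10⁻⁵ = 78570 N = 78.57 kN, compressive.
σ_{aluminium} = P / A = 78570 / 1600 = 49.1 MPa.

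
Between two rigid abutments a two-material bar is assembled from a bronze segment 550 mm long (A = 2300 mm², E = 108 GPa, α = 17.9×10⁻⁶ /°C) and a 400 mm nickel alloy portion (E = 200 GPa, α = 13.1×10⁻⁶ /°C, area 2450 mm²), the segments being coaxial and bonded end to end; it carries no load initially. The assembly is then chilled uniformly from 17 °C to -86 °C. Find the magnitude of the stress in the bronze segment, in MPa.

Free thermal contraction of the whole bar: Σ αᵢΔT Lᵢ = 17.9×10⁻⁶×103×550 + 13.1×10⁻⁶×103×400 = 1.554 mm.
The rigid supports impose zero overall length change; the single axial force P common to all segments must satisfy P Σ Lᵢ/(AᵢEᵢ) = δ_free.
Σ Lᵢ/(AᵢEᵢ) = 550/(2300×108×10³) + 400/(2450×200×10³) = 3.03×10⁻⁶ mm/N.
So P = 1.554 / 3.03×10⁻⁶ = 512.7 kN, tensile.
σ_{bronze} = P / A = 512700 / 2300 = 222.9 MPa.

σ ≈ 223 MPa (tensile)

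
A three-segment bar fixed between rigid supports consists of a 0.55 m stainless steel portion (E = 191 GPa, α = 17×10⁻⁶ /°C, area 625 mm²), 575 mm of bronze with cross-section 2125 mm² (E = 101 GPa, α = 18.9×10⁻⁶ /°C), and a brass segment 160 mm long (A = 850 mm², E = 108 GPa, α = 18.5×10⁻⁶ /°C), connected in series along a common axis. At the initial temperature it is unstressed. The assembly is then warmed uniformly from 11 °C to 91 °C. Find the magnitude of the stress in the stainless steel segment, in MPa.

σ ≈ 329 MPa (compressive)

If the supports were absent, the total length change would be Σ αᵢΔT Lᵢ = 17×10⁻⁶×80×550 + 18.9×10⁻⁶×80×575 + 18.5×10⁻⁶×80×160 = 1.854 mm.
The rigid supports impose zero overall length change; the single axial force P common to all segments must satisfy P Σ Lᵢ/(AᵢEᵢ) = δ_free.
Σ Lᵢ/(AᵢEᵢ) = 550/(625×191×10³) + 575/(2125×101×10³) + 160/(850×108×10³) = 9.029×10⁻⁶ mm/N.
Hence P = δ_free / Σ(L/AE) = 1.854/9.029×10⁻⁶ = 205.4 kN (compressive).
σ_{stainless steel} = P / A = 205400 / 625 = 328.6 MPa.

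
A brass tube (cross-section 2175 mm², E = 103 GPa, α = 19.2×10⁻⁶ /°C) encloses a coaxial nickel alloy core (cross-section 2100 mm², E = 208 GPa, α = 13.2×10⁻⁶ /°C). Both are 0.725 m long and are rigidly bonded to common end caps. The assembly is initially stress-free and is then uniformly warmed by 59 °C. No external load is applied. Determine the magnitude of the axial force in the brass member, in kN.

P ≈ 52.4 kN (compressive in the brass)

Equilibrium of a rigid end plate with no external load gives equal and opposite internal forces ±P in the two members. Since α_{brass} > α_{nickel alloy}, heating drives the brass into compression and the nickel alloy into tension.
Equating the net (thermal + elastic) strains gives |α₁ − α₂|·ΔT = P·[1/(A₁E₁) + 1/(A₂E₂)].
|α₁ − α₂|·ΔT = 6×10⁻⁶ × 59 = 0.000354.
1/(A₁E₁) + 1/(A₂E₂) = 1/(2175×103×10³) + 1/(2100×208×10³) = 6.753×10⁻⁹ N⁻¹.
P = 0.000354 / 6.753×10⁻⁹ = 52420 N = 52.42 kN.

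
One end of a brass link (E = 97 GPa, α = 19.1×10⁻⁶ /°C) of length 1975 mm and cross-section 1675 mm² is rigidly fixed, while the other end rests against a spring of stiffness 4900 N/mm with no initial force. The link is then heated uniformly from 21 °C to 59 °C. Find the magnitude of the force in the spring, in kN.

P ≈ 6.63 kN

Free thermal expansion: δ_free = αΔT L = 19.1×10⁻⁶ × 38 × 1975 = 1.433 mm.
With a force P in the spring, the elastic change of the link is PL/(AE) and that of the spring is P/k; compatibility requires their sum to equal δ_free.
So P = δ_free / [L/(AE) + 1/k] = 1.433 / [ 1975/(1675×97×10³) + 1/(4900) ].
P = 1.433 / 0.0002162 = 6629 N.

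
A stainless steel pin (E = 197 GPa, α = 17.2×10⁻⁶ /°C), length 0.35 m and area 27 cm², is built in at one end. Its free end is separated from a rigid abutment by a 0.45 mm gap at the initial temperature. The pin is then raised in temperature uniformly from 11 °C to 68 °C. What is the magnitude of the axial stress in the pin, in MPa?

σ ≈ 0 MPa

If the wall were absent the pin would grow by αΔT L = 17.2×10⁻⁶ × 57 × 350 = 0.3431 mm.
Since δ_free = 0.343 mm is less than the 0.45 mm gap, the pin never touches the wall. No axial force develops.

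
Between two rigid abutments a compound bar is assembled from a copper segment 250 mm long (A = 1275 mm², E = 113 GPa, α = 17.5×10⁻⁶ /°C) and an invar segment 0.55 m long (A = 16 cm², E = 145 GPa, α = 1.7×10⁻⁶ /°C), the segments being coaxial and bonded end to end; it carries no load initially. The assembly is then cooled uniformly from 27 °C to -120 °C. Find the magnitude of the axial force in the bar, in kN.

If the supports were absent, the total length change would be Σ αᵢΔT Lᵢ = 17.5×10⁻⁶×147×250 + 1.7×10⁻⁶×147×550 = 0.7806 mm.
The rigid supports impose zero overall length change; the single axial force P common to all segments must satisfy P Σ Lᵢ/(AᵢEᵢ) = δ_free.
The series flexibility is Σ Lᵢ/(AᵢEᵢ) = 250/(1275×113×10³) + 550/(1600×145×10³) = 4.106×10⁻⁶ mm/N.
So P = 0.7806 / 4.106×10⁻⁶ = 190.1 kN, tensile.

P ≈ 190 kN (tensile)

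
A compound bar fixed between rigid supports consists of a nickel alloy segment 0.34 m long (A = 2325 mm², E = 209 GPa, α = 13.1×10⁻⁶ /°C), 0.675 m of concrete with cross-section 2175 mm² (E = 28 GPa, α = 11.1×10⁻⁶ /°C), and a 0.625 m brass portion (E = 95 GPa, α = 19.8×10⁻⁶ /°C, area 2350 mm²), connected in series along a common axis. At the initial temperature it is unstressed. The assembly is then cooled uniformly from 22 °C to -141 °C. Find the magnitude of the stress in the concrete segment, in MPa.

If the supports were absent, the total length change would be Σ αᵢΔT Lᵢ = 13.1×10⁻⁶×163×340 + 11.1×10⁻⁶×163×675 + 19.8×10⁻⁶×163×625 = 3.964 mm.
The walls prevent any net length change, so an axial force P (same in every segment) develops. Compatibility: P · Σ Lᵢ/(AᵢEᵢ) = δ_free.
Σ Lᵢ/(AᵢEᵢ) = 340/(2325×209×10³) + 675/(2175×28×10³) + 625/(2350×95×10³) = 1.458×10⁻⁵ mm/N.
So P = 3.964 / 1.458×10⁻⁵ = 271.9 kN, tensile.
σ_{concrete} = P / A = 271900 / 2175 = 125 MPa.

σ ≈ 125 MPa (tensile)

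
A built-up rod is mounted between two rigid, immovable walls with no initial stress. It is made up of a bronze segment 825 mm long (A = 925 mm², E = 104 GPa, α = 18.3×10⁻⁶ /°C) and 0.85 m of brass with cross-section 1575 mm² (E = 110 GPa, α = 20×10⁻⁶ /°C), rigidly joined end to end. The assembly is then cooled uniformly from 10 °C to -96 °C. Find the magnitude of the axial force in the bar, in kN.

Free thermal contraction of the whole bar: Σ αᵢΔT Lᵢ = 18.3×10⁻⁶×106×825 + 20×10⁻⁶×106×850 = 3.402 mm.
Since the ends are fixed, an axial force P builds up, equal in every segment, with P · Σ Lᵢ/(AᵢEᵢ) = δ_free.
Σ Lᵢ/(AᵢEᵢ) = 825/(925×104×10³) + 850/(1575×110×10³) = 1.348×10⁻⁵ mm/N.
Hence P = δ_free / Σ(L/AE) = 3.402/1.348×10⁻⁵ = 252.4 kN (tensile).

P ≈ 252 kN (tensile)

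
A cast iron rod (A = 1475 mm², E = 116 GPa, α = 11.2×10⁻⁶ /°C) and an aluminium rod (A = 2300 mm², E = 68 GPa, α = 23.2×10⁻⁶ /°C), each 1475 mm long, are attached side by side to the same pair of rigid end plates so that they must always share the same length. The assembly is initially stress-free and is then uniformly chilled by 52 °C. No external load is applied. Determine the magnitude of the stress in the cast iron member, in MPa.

σ ≈ 34.6 MPa (compressive)

Equilibrium of a rigid end plate with no external load gives equal and opposite internal forces ±P in the two members. Since α_{aluminium} > α_{cast iron}, cooling drives the aluminium into tension and the cast iron into compression.
Equating the net (thermal + elastic) strains gives |α₁ − α₂|·ΔT = P·[1/(A₁E₁) + 1/(A₂E₂)].
|α₁ − α₂|·ΔT = 12×10⁻⁶ × 52 = 0.000624.
1/(A₁E₁) + 1/(A₂E₂) = 1/(1475×116×10³) + 1/(2300×68×10³) = 1.224×10⁻⁸ N⁻¹.
So P = 0.000624 / 1.224×10⁻⁸ = 50.99 kN.
σ_{cast iron} = P/A₁ = 50990/1475 = 34.57 MPa, compressive.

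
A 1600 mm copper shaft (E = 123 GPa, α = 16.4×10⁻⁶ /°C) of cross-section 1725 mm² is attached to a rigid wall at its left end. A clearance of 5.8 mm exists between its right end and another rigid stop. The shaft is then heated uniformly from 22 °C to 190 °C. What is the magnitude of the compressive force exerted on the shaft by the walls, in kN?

P ≈ 0 kN

If the wall were absent the shaft would grow by αΔT L = 16.4×10⁻⁶ × 168 × 1600 = 4.408 mm.
Since δ_free = 4.41 mm is less than the 5.8 mm gap, the shaft never touches the wall. No axial force develops.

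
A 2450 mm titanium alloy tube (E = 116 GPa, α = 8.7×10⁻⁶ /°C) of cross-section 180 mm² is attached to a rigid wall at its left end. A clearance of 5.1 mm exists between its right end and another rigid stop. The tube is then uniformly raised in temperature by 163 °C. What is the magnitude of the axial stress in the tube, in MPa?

σ ≈ 0 MPa

Unrestrained expansion: δ_free = αΔT L = 8.7×10⁻⁶ × 163 × 2450 = 3.474 mm.
Since δ_free = 3.47 mm is less than the 5.1 mm gap, the tube never touches the wall. No axial force develops.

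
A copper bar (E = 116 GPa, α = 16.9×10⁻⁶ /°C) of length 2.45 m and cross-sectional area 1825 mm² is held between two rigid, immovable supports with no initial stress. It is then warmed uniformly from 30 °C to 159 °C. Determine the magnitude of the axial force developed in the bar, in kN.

P ≈ 462 kN (compressive)

With zero net strain, σ = E·αΔT = 116 GPa × 16.9×10⁻⁶ × 129 = 252.9 MPa.
Then P = σA = 252.9 × 1825 mm² = 461.5 kN, compressive.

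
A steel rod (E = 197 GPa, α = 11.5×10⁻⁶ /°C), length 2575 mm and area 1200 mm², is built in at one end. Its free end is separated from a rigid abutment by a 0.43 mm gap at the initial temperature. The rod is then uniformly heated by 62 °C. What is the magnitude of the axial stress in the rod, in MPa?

Unrestrained expansion: δ_free = αΔT L = 11.5×10⁻⁶ × 62 × 2575 = 1.836 mm.
After closing the 0.43 mm clearance, 1.836 − 0.43 = 1.406 mm of expansion remains to be suppressed by the wall.
So σ = E(δ_free − g)/L = 197×10³ × 1.406/2575 = 107.6 MPa.

σ ≈ 108 MPa (compressive)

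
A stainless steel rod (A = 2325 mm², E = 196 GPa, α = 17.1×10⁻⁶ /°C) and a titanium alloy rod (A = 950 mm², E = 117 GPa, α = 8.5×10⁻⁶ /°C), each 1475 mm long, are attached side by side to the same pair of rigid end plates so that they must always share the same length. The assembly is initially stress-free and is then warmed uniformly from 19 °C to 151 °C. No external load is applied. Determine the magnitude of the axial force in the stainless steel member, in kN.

P ≈ 101 kN (compressive in the stainless steel)

Equilibrium of a rigid end plate with no external load gives equal and opposite internal forces ±P in the two members. Since α_{stainless steel} > α_{titanium alloy}, heating drives the stainless steel into compression and the titanium alloy into tension.
Setting the final lengths equal and cancelling L: (α₁ − α₂)ΔT = P/(A₁E₁) + P/(A₂E₂).
|α₁ − α₂|·ΔT = 8.6×10⁻⁶ × 132 = 0.001135.
1/(A₁E₁) + 1/(A₂E₂) = 1/(2325×196×10³) + 1/(950×117×10³) = 1.119×10⁻⁸ N⁻¹.
So P = 0.001135 / 1.119×10⁻⁸ = 101.4 kN.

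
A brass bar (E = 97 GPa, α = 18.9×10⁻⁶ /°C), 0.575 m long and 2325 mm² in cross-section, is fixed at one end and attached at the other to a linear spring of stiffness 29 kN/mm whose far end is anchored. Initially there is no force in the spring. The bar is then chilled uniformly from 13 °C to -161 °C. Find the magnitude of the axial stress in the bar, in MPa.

Free thermal contraction: δ_free = αΔT L = 18.9×10⁻⁶ × 174 × 575 = 1.891 mm.
Let P be the tensile force in the spring. The bar extends elastically by PL/(AE) and the spring stretches by P/k; together these equal δ_free.
P [ L/(AE) + 1/k ] = δ_free → P [ 575/(2325×97×10³) + 1/(29×10³) ] = 1.891.
P = 1.891 / 3.703×10⁻⁵ = 51060 N.
σ = P/A = 51060/2325 = 21.96 MPa.

σ ≈ 22 MPa (tensile)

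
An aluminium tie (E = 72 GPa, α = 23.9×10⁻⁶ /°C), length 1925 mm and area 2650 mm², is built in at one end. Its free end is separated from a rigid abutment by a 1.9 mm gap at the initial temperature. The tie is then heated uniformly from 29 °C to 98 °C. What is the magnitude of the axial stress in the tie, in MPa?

σ ≈ 47.7 MPa (compressive)

Unrestrained expansion: δ_free = αΔT L = 23.9×10⁻⁶ × 69 × 1925 = 3.175 mm.
This exceeds the 1.9 mm gap, so the wall pushes back. The portion of expansion that must be recovered elastically is δ_free − gap = 3.175 − 1.9 = 1.275 mm.
Compatibility: PL/(AE) = 1.275 mm, so σ = P/A = E × (1.275/1925) = 47.67 MPa.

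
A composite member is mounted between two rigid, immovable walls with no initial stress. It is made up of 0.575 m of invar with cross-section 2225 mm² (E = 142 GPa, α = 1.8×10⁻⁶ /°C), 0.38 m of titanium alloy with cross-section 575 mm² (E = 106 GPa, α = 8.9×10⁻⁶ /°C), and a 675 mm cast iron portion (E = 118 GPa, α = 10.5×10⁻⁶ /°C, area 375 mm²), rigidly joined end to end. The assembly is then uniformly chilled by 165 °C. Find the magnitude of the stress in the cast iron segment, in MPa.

Free thermal contraction of the whole bar: Σ αᵢΔT Lᵢ = 1.8×10⁻⁶×165×575 + 8.9×10⁻⁶×165×380 + 10.5×10⁻⁶×165×675 = 1.898 mm.
The rigid supports impose zero overall length change; the single axial force P common to all segments must satisfy P Σ Lᵢ/(AᵢEᵢ) = δ_free.
The series flexibility is Σ Lᵢ/(AᵢEᵢ) = 575/(2225×142×10³) + 380/(575×106×10³) + 675/(375×118×10³) = 2.331×10⁻⁵ mm/N.
Hence P = δ_free / Σ(L/AE) = 1.898/2.331×10⁻⁵ = 81.44 kN (tensile).
σ_{cast iron} = P / A = 81440 / 375 = 217.2 MPa.

σ ≈ 217 MPa (tensile)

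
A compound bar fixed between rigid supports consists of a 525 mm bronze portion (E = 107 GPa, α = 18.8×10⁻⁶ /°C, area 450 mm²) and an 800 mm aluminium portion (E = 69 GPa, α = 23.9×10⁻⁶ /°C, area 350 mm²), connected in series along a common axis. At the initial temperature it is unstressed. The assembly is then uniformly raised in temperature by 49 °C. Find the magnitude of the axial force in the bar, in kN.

P ≈ 32.3 kN (compressive)

If the supports were absent, the total length change would be Σ αᵢΔT Lᵢ = 18.8×10⁻⁶×49×525 + 23.9×10⁻⁶×49×800 = 1.421 mm.
The walls prevent any net length change, so an axial force P (same in every segment) develops. Compatibility: P · Σ Lᵢ/(AᵢEᵢ) = δ_free.
Σ Lᵢ/(AᵢEᵢ) = 525/(450×107×10³) + 800/(350×69×10³) = 4.403×10⁻⁵ mm/N.
So P = 1.421 / 4.403×10⁻⁵ = 32.26 kN, compressive.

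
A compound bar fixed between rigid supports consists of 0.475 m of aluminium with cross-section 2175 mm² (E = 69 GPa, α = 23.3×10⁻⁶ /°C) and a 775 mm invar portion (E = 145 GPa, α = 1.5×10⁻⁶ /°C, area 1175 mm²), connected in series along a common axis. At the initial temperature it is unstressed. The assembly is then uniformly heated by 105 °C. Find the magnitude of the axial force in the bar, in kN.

P ≈ 166 kN (compressive)

If the supports were absent, the total length change would be Σ αᵢΔT Lᵢ = 23.3×10⁻⁶×105×475 + 1.5×10⁻⁶×105×775 = 1.284 mm.
The rigid supports impose zero overall length change; the single axial force P common to all segments must satisfy P Σ Lᵢ/(AᵢEᵢ) = δ_free.
The series flexibility is Σ Lᵢ/(AᵢEᵢ) = 475/(2175×69×10³) + 775/(1175×145×10³) = 7.714×10⁻⁶ mm/N.
So P = 1.284 / 7.714×10⁻⁶ = 166.5 kN, compressive.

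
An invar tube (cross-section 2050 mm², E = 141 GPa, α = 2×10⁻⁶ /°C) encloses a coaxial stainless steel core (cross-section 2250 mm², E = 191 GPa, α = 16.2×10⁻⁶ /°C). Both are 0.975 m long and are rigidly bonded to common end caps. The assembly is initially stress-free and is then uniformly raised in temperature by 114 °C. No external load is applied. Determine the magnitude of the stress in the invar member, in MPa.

Equilibrium of a rigid end plate with no external load gives equal and opposite internal forces ±P in the two members. Since α_{stainless steel} > α_{invar}, heating drives the stainless steel into compression and the invar into tension.
Equating the net (thermal + elastic) strains gives |α₁ − α₂|·ΔT = P·[1/(A₁E₁) + 1/(A₂E₂)].
|α₁ − α₂|·ΔT = 14.2×10⁻⁶ × 114 = 0.001619.
1/(A₁E₁) + 1/(A₂E₂) = 1/(2050×141×10³) + 1/(2250×191×10³) = 5.787×10⁻⁹ N⁻¹.
So P = 0.001619 / 5.787×10⁻⁹ = 279.8 kN.
σ_{invar} = P/A₁ = 279800/2050 = 136.5 MPa, tensile.

σ ≈ 136 MPa (tensile)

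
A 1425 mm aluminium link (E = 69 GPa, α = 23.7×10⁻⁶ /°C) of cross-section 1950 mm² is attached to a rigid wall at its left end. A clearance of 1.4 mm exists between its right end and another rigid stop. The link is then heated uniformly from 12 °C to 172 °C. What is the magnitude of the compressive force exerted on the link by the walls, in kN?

Unrestrained expansion: δ_free = αΔT L = 23.7×10⁻⁶ × 160 × 1425 = 5.404 mm.
The gap closes (δ_free > 1.4 mm) and the wall then resists a further 5.404 − 1.4 = 4.004 mm of expansion.
That suppressed elongation corresponds to σ = E·Δ/L = 69×10³ × 4.004/1425 = 193.9 MPa.
P = σA = 193.9 × 1950 = 378 kN.

P ≈ 378 kN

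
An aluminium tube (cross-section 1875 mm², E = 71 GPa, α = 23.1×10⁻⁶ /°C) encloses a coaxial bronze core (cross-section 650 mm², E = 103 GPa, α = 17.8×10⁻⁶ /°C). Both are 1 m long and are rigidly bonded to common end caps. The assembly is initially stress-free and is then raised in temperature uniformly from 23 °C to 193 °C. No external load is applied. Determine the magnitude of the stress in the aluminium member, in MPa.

σ ≈ 21.4 MPa (compressive)

Both members must finish at the same length. With the larger α, the aluminium tends to over-expand; the plates restrain it, putting the aluminium in compression and the bronze in tension. With no external load the two internal forces are equal and opposite, magnitude P.
Equating the net (thermal + elastic) strains gives |α₁ − α₂|·ΔT = P·[1/(A₁E₁) + 1/(A₂E₂)].
|α₁ − α₂|·ΔT = 5.3×10⁻⁶ × 170 = 0.000901.
1/(A₁E₁) + 1/(A₂E₂) = 1/(1875×71×10³) + 1/(650×103×10³) = 2.245×10⁻⁸ N⁻¹.
So P = 0.000901 / 2.245×10⁻⁸ = 40.14 kN.
σ_{aluminium} = P/A₁ = 40140/1875 = 21.41 MPa, compressive.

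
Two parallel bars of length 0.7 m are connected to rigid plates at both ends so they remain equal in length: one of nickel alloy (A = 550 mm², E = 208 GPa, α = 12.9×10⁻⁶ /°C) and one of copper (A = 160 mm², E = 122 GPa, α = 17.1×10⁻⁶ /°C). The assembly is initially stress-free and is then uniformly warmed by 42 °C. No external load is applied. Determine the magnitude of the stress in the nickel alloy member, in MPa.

σ ≈ 5.35 MPa (tensile)

Both members must finish at the same length. With the larger α, the copper tends to over-expand; the plates restrain it, putting the copper in compression and the nickel alloy in tension. With no external load the two internal forces are equal and opposite, magnitude P.
Compatibility of the two members (thermal + elastic change equal): (α₁ − α₂)ΔT = P·[1/(A₁E₁) + 1/(A₂E₂)].
|α₁ − α₂|·ΔT = 4.2×10⁻⁶ × 42 = 0.0001764.
1/(A₁E₁) + 1/(A₂E₂) = 1/(550×208×10³) + 1/(160×122×10³) = 5.997×10⁻⁸ N⁻¹.
P = 0.0001764 / 5.997×10⁻⁸ = 2941 N = 2.941 kN.
σ_{nickel alloy} = P/A₁ = 2941/550 = 5.348 MPa, tensile.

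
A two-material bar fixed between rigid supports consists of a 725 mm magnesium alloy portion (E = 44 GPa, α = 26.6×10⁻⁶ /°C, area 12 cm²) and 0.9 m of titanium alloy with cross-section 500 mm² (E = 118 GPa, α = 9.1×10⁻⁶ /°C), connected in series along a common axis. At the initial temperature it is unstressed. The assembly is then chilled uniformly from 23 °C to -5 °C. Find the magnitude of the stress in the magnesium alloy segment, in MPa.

If the supports were absent, the total length change would be Σ αᵢΔT Lᵢ = 26.6×10⁻⁶×28×725 + 9.1×10⁻⁶×28×900 = 0.7693 mm.
The rigid supports impose zero overall length change; the single axial force P common to all segments must satisfy P Σ Lᵢ/(AᵢEᵢ) = δ_free.
Σ Lᵢ/(AᵢEᵢ) = 725/(1200×44×10³) + 900/(500×118×10³) = 2.899×10⁻⁵ mm/N.
So P = 0.7693 / 2.899×10⁻⁵ = 26.54 kN, tensile.
σ_{magnesium alloy} = P / A = 26540 / 1200 = 22.12 MPa.

σ ≈ 22.1 MPa (tensile)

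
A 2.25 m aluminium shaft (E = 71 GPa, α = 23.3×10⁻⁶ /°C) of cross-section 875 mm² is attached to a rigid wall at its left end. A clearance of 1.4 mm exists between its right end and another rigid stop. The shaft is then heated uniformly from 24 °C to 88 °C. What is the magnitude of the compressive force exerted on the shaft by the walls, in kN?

Free thermal elongation = αΔT L = 23.3×10⁻⁶ × 64 × 2250 = 3.355 mm.
This exceeds the 1.4 mm gap, so the wall pushes back. The portion of expansion that must be recovered elastically is δ_free − gap = 3.355 − 1.4 = 1.955 mm.
That suppressed elongation corresponds to σ = E·Δ/L = 71×10³ × 1.955/2250 = 61.7 MPa.
Force on the wall = σA = 61.7 × 875 mm² = 53.99 kN.

P ≈ 54 kN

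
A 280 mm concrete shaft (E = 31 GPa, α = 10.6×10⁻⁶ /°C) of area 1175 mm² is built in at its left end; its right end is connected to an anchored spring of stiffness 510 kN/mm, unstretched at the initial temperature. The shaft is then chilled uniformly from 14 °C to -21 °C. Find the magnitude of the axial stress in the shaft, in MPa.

The unrestrained thermal change is αΔT L = 10.6×10⁻⁶ × 35 × 280 = 0.1039 mm.
Let P be the tensile force in the spring. The shaft extends elastically by PL/(AE) and the spring stretches by P/k; together these equal δ_free.
So P = δ_free / [L/(AE) + 1/k] = 0.1039 / [ 280/(1175×31×10³) + 1/(510×10³) ].
P = 0.1039 / 9.648×10⁻⁶ = 10770 N.
σ = P/A = 10770/1175 = 9.164 MPa.

σ ≈ 9.16 MPa (tensile)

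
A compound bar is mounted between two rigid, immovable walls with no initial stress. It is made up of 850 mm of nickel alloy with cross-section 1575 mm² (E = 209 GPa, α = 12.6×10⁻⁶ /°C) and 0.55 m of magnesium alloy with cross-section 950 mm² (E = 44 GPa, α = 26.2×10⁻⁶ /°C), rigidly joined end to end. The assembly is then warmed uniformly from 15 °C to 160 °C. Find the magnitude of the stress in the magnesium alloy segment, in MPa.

Free thermal expansion of the whole bar: Σ αᵢΔT Lᵢ = 12.6×10⁻⁶×145×850 + 26.2×10⁻⁶×145×550 = 3.642 mm.
The rigid supports impose zero overall length change; the single axial force P common to all segments must satisfy P Σ Lᵢ/(AᵢEᵢ) = δ_free.
Σ Lᵢ/(AᵢEᵢ) = 850/(1575×209×10³) + 550/(950×44×10³) = 1.574×10⁻⁵ mm/N.
Hence P = δ_free / Σ(L/AE) = 3.642/1.574×10⁻⁵ = 231.4 kN (compressive).
σ_{magnesium alloy} = P / A = 231400 / 950 = 243.6 MPa.

σ ≈ 244 MPa (compressive)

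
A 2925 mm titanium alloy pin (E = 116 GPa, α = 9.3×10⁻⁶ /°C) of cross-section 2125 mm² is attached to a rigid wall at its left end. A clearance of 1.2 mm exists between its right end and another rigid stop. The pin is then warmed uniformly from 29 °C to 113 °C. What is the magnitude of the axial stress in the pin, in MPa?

If the wall were absent the pin would grow by αΔT L = 9.3×10⁻⁶ × 84 × 2925 = 2.285 mm.
This exceeds the 1.2 mm gap, so the wall pushes back. The portion of expansion that must be recovered elastically is δ_free − gap = 2.285 − 1.2 = 1.085 mm.
So σ = E(δ_free − g)/L = 116×10³ × 1.085/2925 = 43.03 MPa.

σ ≈ 43 MPa (compressive)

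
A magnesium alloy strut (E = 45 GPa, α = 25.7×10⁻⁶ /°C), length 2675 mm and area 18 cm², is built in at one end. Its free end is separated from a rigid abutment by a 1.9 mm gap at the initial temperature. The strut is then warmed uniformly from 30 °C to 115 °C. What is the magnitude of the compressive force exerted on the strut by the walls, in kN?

Unrestrained expansion: δ_free = αΔT L = 25.7×10⁻⁶ × 85 × 2675 = 5.844 mm.
After closing the 1.9 mm clearance, 5.844 − 1.9 = 3.944 mm of expansion remains to be suppressed by the wall.
That suppressed elongation corresponds to σ = E·Δ/L = 45×10³ × 3.944/2675 = 66.34 MPa.
P = σA = 66.34 × 1800 = 119.4 kN.

P ≈ 119 kN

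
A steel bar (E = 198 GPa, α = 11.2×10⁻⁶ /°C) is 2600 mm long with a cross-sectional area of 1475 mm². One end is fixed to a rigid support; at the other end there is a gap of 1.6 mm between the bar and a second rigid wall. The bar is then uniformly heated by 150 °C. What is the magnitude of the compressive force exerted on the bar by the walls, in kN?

P ≈ 311 kN

Unrestrained expansion: δ_free = αΔT L = 11.2×10⁻⁶ × 150 × 2600 = 4.368 mm.
The gap closes (δ_free > 1.6 mm) and the wall then resists a further 4.368 − 1.6 = 2.768 mm of expansion.
So σ = E(δ_free − g)/L = 198×10³ × 2.768/2600 = 210.8 MPa.
P = σA = 210.8 × 1475 = 310.9 kN.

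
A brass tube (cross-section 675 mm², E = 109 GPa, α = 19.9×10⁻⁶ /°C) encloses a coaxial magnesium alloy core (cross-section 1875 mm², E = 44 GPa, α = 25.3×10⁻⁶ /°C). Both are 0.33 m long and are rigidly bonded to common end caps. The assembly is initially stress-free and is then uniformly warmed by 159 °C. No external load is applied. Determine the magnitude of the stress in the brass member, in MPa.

σ ≈ 49.5 MPa (tensile)

The magnesium alloy has the larger α, so on heating it would change length more than the brass if both were free. The rigid plates force a common final length, so the magnesium alloy is put into compression and the brass into tension, with equal and opposite forces P (no external load).
Compatibility of the two members (thermal + elastic change equal): (α₁ − α₂)ΔT = P·[1/(A₁E₁) + 1/(A₂E₂)].
|α₁ − α₂|·ΔT = 5.4×10⁻⁶ × 159 = 0.0008586.
1/(A₁E₁) + 1/(A₂E₂) = 1/(675×109×10³) + 1/(1875×44×10³) = 2.571×10⁻⁸ N⁻¹.
P = 0.0008586 / 2.571×10⁻⁸ = 33390 N = 33.39 kN.
σ_{brass} = P/A₁ = 33390/675 = 49.47 MPa, tensile.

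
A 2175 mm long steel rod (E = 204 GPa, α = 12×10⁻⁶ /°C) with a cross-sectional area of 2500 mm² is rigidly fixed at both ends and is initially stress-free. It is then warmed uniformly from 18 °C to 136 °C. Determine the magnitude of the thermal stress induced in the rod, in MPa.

Because both ends are immovable the net strain is zero, and the suppressed thermal strain is αΔT = 12×10⁻⁶ × 118 = 1416×10⁻⁶.
Hence σ = E·αΔT = 204×10³ × 1416×10⁻⁶ = 288.9 MPa, compressive.

σ ≈ 289 MPa (compressive)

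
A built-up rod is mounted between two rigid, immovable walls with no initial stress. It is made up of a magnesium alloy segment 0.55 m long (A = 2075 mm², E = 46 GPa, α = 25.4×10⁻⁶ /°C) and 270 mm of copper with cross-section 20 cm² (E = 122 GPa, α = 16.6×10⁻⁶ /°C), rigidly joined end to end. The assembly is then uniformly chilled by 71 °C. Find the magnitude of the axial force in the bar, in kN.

If the supports were absent, the total length change would be Σ αᵢΔT Lᵢ = 25.4×10⁻⁶×71×550 + 16.6×10⁻⁶×71×270 = 1.31 mm.
The rigid supports impose zero overall length change; the single axial force P common to all segments must satisfy P Σ Lᵢ/(AᵢEᵢ) = δ_free.
The series flexibility is Σ Lᵢ/(AᵢEᵢ) = 550/(2075×46×10³) + 270/(2000×122×10³) = 6.869×10⁻⁶ mm/N.
So P = 1.31 / 6.869×10⁻⁶ = 190.7 kN, tensile.

P ≈ 191 kN (tensile)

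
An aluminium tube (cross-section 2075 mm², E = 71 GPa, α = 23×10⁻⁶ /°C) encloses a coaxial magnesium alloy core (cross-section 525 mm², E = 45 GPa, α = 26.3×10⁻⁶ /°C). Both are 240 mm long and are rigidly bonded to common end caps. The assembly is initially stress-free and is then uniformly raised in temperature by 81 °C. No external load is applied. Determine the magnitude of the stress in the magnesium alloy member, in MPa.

Equilibrium of a rigid end plate with no external load gives equal and opposite internal forces ±P in the two members. Since α_{magnesium alloy} > α_{aluminium}, heating drives the magnesium alloy into compression and the aluminium into tension.
Equating the net (thermal + elastic) strains gives |α₁ − α₂|·ΔT = P·[1/(A₁E₁) + 1/(A₂E₂)].
|α₁ − α₂|·ΔT = 3.3×10⁻⁶ × 81 = 0.0002673.
1/(A₁E₁) + 1/(A₂E₂) = 1/(2075×71×10³) + 1/(525×45×10³) = 4.912×10⁻⁸ N⁻¹.
P = 0.0002673 / 4.912×10⁻⁸ = 5442 N = 5.442 kN.
σ_{magnesium alloy} = P/A₂ = 5442/525 = 10.37 MPa, compressive.

σ ≈ 10.4 MPa (compressive)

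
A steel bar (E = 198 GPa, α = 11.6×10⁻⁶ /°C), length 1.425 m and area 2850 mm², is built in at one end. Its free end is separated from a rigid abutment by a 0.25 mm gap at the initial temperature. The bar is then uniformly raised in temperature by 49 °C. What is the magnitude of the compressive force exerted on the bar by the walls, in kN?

Free thermal elongation = αΔT L = 11.6×10⁻⁶ × 49 × 1425 = 0.81 mm.
The gap closes (δ_free > 0.25 mm) and the wall then resists a further 0.81 − 0.25 = 0.56 mm of expansion.
That suppressed elongation corresponds to σ = E·Δ/L = 198×10³ × 0.56/1425 = 77.81 MPa.
P = σA = 77.81 × 2850 = 221.7 kN.

P ≈ 222 kN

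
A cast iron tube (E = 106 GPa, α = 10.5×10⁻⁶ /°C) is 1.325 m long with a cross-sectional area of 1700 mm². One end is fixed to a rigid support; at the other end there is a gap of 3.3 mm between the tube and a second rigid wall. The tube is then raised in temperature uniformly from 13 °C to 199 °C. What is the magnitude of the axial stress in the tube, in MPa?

Free thermal elongation = αΔT L = 10.5×10⁻⁶ × 186 × 1325 = 2.588 mm.
This is smaller than the 3.3 mm clearance, so the tube expands freely without reaching the stop — the stress is zero.

σ ≈ 0 MPa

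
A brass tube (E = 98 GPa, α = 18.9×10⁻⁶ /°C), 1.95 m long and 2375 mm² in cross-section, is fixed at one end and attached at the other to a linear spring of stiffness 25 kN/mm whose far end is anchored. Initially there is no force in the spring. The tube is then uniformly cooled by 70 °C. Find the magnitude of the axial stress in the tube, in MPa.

σ ≈ 22.5 MPa (tensile)

Free thermal contraction: δ_free = αΔT L = 18.9×10⁻⁶ × 70 × 1950 = 2.58 mm.
Let P be the tensile force in the spring. The tube extends elastically by PL/(AE) and the spring stretches by P/k; together these equal δ_free.
So P = δ_free / [L/(AE) + 1/k] = 2.58 / [ 1950/(2375×98×10³) + 1/(25×10³) ].
P = 2.58 / 4.838×10⁻⁵ = 53330 N.
σ = P/A = 53330/2375 = 22.45 MPa.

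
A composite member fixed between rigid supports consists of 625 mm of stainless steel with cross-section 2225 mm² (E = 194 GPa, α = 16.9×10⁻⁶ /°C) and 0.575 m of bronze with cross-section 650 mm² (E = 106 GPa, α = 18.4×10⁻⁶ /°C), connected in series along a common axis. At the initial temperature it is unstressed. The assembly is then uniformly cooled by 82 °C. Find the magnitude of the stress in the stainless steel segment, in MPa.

Free thermal contraction of the whole bar: Σ αᵢΔT Lᵢ = 16.9×10⁻⁶×82×625 + 18.4×10⁻⁶×82×575 = 1.734 mm.
Since the ends are fixed, an axial force P builds up, equal in every segment, with P · Σ Lᵢ/(AᵢEᵢ) = δ_free.
Σ Lᵢ/(AᵢEᵢ) = 625/(2225×194×10³) + 575/(650×106×10³) = 9.793×10⁻⁶ mm/N.
Hence P = δ_free / Σ(L/AE) = 1.734/9.793×10⁻⁶ = 177 kN (tensile).
σ_{stainless steel} = P / A = 177000 / 2225 = 79.56 MPa.

σ ≈ 79.6 MPa (tensile)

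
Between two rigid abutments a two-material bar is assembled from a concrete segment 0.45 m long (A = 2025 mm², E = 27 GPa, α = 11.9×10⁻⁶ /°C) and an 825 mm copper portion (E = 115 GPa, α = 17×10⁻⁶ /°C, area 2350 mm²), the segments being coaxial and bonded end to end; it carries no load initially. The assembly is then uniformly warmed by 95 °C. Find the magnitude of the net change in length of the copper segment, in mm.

|ΔL| ≈ 0.834 mm

With the walls removed the bar would change length by δ_free = Σ αᵢΔT Lᵢ = 11.9×10⁻⁶×95×450 + 17×10⁻⁶×95×825 = 1.841 mm.
The walls prevent any net length change, so an axial force P (same in every segment) develops. Compatibility: P · Σ Lᵢ/(AᵢEᵢ) = δ_free.
Σ Lᵢ/(AᵢEᵢ) = 450/(2025×27×10³) + 825/(2350×115×10³) = 1.128×10⁻⁵ mm/N.
P = 1.841 / 1.128×10⁻⁵ = 163200 N = 163.2 kN, compressive.
For the copper segment, free thermal change = 17×10⁻⁶×95×825 = 1.332 mm and elastic change from P = 163200×825/(2350×115×10³) = 0.4981 mm; these oppose, so the net change is 0.834 mm (segment lengthens).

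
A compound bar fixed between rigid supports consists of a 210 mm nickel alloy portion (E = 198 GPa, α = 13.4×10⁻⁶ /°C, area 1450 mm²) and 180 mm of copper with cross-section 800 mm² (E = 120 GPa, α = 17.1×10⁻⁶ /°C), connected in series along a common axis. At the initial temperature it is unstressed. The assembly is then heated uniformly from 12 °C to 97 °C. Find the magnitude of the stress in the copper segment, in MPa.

Free thermal expansion of the whole bar: Σ αᵢΔT Lᵢ = 13.4×10⁻⁶×85×210 + 17.1×10⁻⁶×85×180 = 0.5008 mm.
The rigid supports impose zero overall length change; the single axial force P common to all segments must satisfy P Σ Lᵢ/(AᵢEᵢ) = δ_free.
The series flexibility is Σ Lᵢ/(AᵢEᵢ) = 210/(1450×198×10³) + 180/(800×120×10³) = 2.606×10⁻⁶ mm/N.
Hence P = δ_free / Σ(L/AE) = 0.5008/2.606×10⁻⁶ = 192.1 kN (compressive).
σ_{copper} = P / A = 192100 / 800 = 240.2 MPa.

σ ≈ 240 MPa (compressive)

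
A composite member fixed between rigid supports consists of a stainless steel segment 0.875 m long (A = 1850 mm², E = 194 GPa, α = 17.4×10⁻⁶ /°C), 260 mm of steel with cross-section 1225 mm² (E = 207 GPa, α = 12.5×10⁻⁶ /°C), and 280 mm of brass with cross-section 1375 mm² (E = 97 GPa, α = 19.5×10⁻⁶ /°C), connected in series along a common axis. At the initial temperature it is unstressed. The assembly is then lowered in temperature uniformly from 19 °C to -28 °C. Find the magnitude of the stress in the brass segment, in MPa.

With the walls removed the bar would change length by δ_free = Σ αᵢΔT Lᵢ = 17.4×10⁻⁶×47×875 + 12.5×10⁻⁶×47×260 + 19.5×10⁻⁶×47×280 = 1.125 mm.
The rigid supports impose zero overall length change; the single axial force P common to all segments must satisfy P Σ Lᵢ/(AᵢEᵢ) = δ_free.
Σ Lᵢ/(AᵢEᵢ) = 875/(1850×194×10³) + 260/(1225×207×10³) + 280/(1375×97×10³) = 5.563×10⁻⁶ mm/N.
Hence P = δ_free / Σ(L/AE) = 1.125/5.563×10⁻⁶ = 202.2 kN (tensile).
σ_{brass} = P / A = 202200 / 1375 = 147.1 MPa.

σ ≈ 147 MPa (tensile)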